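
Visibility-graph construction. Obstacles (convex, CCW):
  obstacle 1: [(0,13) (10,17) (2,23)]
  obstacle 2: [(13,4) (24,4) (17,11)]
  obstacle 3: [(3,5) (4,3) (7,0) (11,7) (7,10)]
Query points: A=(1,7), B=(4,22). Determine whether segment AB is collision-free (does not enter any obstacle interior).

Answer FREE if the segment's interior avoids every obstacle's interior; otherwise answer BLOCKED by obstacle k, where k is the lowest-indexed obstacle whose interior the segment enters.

BLOCKED by obstacle 1

Obstacle 1 [(0,13) (10,17) (2,23)]:
  edge (0,13)–(10,17): crosses AB
  edge (10,17)–(2,23): crosses AB
  edge (2,23)–(0,13): clear
  → BLOCKED
Obstacle 2 [(13,4) (24,4) (17,11)]:
  edge (13,4)–(24,4): clear
  edge (24,4)–(17,11): clear
  edge (17,11)–(13,4): clear
  midpoint (5/2,29/2) outside
  → clear
Obstacle 3 [(3,5) (4,3) (7,0) (11,7) (7,10)]:
  edge (3,5)–(4,3): clear
  edge (4,3)–(7,0): clear
  edge (7,0)–(11,7): clear
  edge (11,7)–(7,10): clear
  edge (7,10)–(3,5): clear
  midpoint (5/2,29/2) outside
  → clear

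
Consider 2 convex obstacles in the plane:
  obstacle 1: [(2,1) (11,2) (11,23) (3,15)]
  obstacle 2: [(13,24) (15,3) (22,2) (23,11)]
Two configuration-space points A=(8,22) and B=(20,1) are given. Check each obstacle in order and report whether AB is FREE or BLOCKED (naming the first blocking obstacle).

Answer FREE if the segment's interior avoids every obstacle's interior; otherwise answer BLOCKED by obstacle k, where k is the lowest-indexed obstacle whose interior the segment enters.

BLOCKED by obstacle 1

Obstacle 1 [(2,1) (11,2) (11,23) (3,15)]:
  edge (2,1)–(11,2): clear
  edge (11,2)–(11,23): crosses AB
  edge (11,23)–(3,15): crosses AB
  edge (3,15)–(2,1): clear
  → BLOCKED
Obstacle 2 [(13,24) (15,3) (22,2) (23,11)]:
  edge (13,24)–(15,3): crosses AB
  edge (15,3)–(22,2): crosses AB
  edge (22,2)–(23,11): clear
  edge (23,11)–(13,24): clear
  → BLOCKED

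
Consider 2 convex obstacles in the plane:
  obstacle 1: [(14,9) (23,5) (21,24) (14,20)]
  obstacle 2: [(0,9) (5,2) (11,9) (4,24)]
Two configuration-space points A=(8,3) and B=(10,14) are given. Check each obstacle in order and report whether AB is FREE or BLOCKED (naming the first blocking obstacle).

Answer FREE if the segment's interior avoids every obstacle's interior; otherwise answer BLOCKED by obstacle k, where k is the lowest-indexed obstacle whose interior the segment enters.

Obstacle 1 [(14,9) (23,5) (21,24) (14,20)]:
  edge (14,9)–(23,5): clear
  edge (23,5)–(21,24): clear
  edge (21,24)–(14,20): clear
  edge (14,20)–(14,9): clear
  midpoint (9,17/2) outside
  → clear
Obstacle 2 [(0,9) (5,2) (11,9) (4,24)]:
  edge (0,9)–(5,2): clear
  edge (5,2)–(11,9): crosses AB
  edge (11,9)–(4,24): crosses AB
  edge (4,24)–(0,9): clear
  → BLOCKED

BLOCKED by obstacle 2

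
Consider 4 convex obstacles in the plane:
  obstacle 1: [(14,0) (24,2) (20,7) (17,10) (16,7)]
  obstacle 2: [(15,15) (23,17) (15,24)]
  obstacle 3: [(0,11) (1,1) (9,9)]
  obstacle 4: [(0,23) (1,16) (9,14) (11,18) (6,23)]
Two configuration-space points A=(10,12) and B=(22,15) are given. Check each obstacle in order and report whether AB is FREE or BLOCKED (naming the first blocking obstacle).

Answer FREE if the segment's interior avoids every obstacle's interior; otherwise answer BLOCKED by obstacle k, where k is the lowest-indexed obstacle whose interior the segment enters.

FREE

Obstacle 1 [(14,0) (24,2) (20,7) (17,10) (16,7)]:
  edge (14,0)–(24,2): clear
  edge (24,2)–(20,7): clear
  edge (20,7)–(17,10): clear
  edge (17,10)–(16,7): clear
  edge (16,7)–(14,0): clear
  midpoint (16,27/2) outside
  → clear
Obstacle 2 [(15,15) (23,17) (15,24)]:
  edge (15,15)–(23,17): clear
  edge (23,17)–(15,24): clear
  edge (15,24)–(15,15): clear
  midpoint (16,27/2) outside
  → clear
Obstacle 3 [(0,11) (1,1) (9,9)]:
  edge (0,11)–(1,1): clear
  edge (1,1)–(9,9): clear
  edge (9,9)–(0,11): clear
  midpoint (16,27/2) outside
  → clear
Obstacle 4 [(0,23) (1,16) (9,14) (11,18) (6,23)]:
  edge (0,23)–(1,16): clear
  edge (1,16)–(9,14): clear
  edge (9,14)–(11,18): clear
  edge (11,18)–(6,23): clear
  edge (6,23)–(0,23): clear
  midpoint (16,27/2) outside
  → clear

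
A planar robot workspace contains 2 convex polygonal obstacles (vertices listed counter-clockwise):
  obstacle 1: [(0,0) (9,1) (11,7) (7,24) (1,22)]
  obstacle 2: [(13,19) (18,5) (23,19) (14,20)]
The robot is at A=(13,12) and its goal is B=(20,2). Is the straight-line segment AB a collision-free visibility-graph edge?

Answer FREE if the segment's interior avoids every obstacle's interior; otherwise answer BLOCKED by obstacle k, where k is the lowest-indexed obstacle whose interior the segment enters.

FREE

Obstacle 1 [(0,0) (9,1) (11,7) (7,24) (1,22)]:
  edge (0,0)–(9,1): clear
  edge (9,1)–(11,7): clear
  edge (11,7)–(7,24): clear
  edge (7,24)–(1,22): clear
  edge (1,22)–(0,0): clear
  midpoint (33/2,7) outside
  → clear
Obstacle 2 [(13,19) (18,5) (23,19) (14,20)]:
  edge (13,19)–(18,5): clear
  edge (18,5)–(23,19): clear
  edge (23,19)–(14,20): clear
  edge (14,20)–(13,19): clear
  midpoint (33/2,7) outside
  → clear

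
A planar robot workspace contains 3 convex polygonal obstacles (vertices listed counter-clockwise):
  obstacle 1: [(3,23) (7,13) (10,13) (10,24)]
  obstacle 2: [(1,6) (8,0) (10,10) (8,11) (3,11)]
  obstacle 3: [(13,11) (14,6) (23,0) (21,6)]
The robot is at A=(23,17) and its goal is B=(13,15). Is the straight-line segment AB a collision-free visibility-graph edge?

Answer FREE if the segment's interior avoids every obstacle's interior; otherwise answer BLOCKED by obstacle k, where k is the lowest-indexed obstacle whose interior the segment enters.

FREE

Obstacle 1 [(3,23) (7,13) (10,13) (10,24)]:
  edge (3,23)–(7,13): clear
  edge (7,13)–(10,13): clear
  edge (10,13)–(10,24): clear
  edge (10,24)–(3,23): clear
  midpoint (18,16) outside
  → clear
Obstacle 2 [(1,6) (8,0) (10,10) (8,11) (3,11)]:
  edge (1,6)–(8,0): clear
  edge (8,0)–(10,10): clear
  edge (10,10)–(8,11): clear
  edge (8,11)–(3,11): clear
  edge (3,11)–(1,6): clear
  midpoint (18,16) outside
  → clear
Obstacle 3 [(13,11) (14,6) (23,0) (21,6)]:
  edge (13,11)–(14,6): clear
  edge (14,6)–(23,0): clear
  edge (23,0)–(21,6): clear
  edge (21,6)–(13,11): clear
  midpoint (18,16) outside
  → clear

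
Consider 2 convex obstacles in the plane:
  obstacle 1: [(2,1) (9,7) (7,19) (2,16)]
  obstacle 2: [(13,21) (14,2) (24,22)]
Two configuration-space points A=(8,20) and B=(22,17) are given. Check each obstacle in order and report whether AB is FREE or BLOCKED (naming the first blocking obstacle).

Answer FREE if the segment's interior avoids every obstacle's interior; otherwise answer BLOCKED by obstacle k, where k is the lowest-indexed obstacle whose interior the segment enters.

BLOCKED by obstacle 2

Obstacle 1 [(2,1) (9,7) (7,19) (2,16)]:
  edge (2,1)–(9,7): clear
  edge (9,7)–(7,19): clear
  edge (7,19)–(2,16): clear
  edge (2,16)–(2,1): clear
  midpoint (15,37/2) outside
  → clear
Obstacle 2 [(13,21) (14,2) (24,22)]:
  edge (13,21)–(14,2): crosses AB
  edge (14,2)–(24,22): crosses AB
  edge (24,22)–(13,21): clear
  → BLOCKED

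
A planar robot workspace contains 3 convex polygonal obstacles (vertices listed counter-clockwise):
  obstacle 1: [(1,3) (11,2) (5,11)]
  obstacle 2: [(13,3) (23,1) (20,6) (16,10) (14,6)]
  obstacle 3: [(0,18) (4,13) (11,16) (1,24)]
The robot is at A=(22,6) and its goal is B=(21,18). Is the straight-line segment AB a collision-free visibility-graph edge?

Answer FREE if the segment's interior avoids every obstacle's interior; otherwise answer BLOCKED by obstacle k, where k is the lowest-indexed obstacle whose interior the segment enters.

FREE

Obstacle 1 [(1,3) (11,2) (5,11)]:
  edge (1,3)–(11,2): clear
  edge (11,2)–(5,11): clear
  edge (5,11)–(1,3): clear
  midpoint (43/2,12) outside
  → clear
Obstacle 2 [(13,3) (23,1) (20,6) (16,10) (14,6)]:
  edge (13,3)–(23,1): clear
  edge (23,1)–(20,6): clear
  edge (20,6)–(16,10): clear
  edge (16,10)–(14,6): clear
  edge (14,6)–(13,3): clear
  midpoint (43/2,12) outside
  → clear
Obstacle 3 [(0,18) (4,13) (11,16) (1,24)]:
  edge (0,18)–(4,13): clear
  edge (4,13)–(11,16): clear
  edge (11,16)–(1,24): clear
  edge (1,24)–(0,18): clear
  midpoint (43/2,12) outside
  → clear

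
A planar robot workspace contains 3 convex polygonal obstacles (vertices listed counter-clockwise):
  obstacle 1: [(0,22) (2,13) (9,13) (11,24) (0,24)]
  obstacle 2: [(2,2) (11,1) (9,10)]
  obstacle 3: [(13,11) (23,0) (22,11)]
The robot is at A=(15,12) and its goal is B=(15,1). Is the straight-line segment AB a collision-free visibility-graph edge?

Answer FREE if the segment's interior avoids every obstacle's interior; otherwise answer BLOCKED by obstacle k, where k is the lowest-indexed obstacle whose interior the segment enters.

BLOCKED by obstacle 3

Obstacle 1 [(0,22) (2,13) (9,13) (11,24) (0,24)]:
  edge (0,22)–(2,13): clear
  edge (2,13)–(9,13): clear
  edge (9,13)–(11,24): clear
  edge (11,24)–(0,24): clear
  edge (0,24)–(0,22): clear
  midpoint (15,13/2) outside
  → clear
Obstacle 2 [(2,2) (11,1) (9,10)]:
  edge (2,2)–(11,1): clear
  edge (11,1)–(9,10): clear
  edge (9,10)–(2,2): clear
  midpoint (15,13/2) outside
  → clear
Obstacle 3 [(13,11) (23,0) (22,11)]:
  edge (13,11)–(23,0): crosses AB
  edge (23,0)–(22,11): clear
  edge (22,11)–(13,11): crosses AB
  → BLOCKED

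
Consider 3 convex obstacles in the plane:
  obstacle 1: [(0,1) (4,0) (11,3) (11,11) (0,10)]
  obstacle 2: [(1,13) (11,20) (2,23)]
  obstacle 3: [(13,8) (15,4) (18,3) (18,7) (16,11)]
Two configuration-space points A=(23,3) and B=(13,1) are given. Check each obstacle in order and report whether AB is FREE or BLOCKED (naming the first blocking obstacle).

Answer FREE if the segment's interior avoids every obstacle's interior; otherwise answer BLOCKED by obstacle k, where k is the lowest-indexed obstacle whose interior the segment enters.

FREE

Obstacle 1 [(0,1) (4,0) (11,3) (11,11) (0,10)]:
  edge (0,1)–(4,0): clear
  edge (4,0)–(11,3): clear
  edge (11,3)–(11,11): clear
  edge (11,11)–(0,10): clear
  edge (0,10)–(0,1): clear
  midpoint (18,2) outside
  → clear
Obstacle 2 [(1,13) (11,20) (2,23)]:
  edge (1,13)–(11,20): clear
  edge (11,20)–(2,23): clear
  edge (2,23)–(1,13): clear
  midpoint (18,2) outside
  → clear
Obstacle 3 [(13,8) (15,4) (18,3) (18,7) (16,11)]:
  edge (13,8)–(15,4): clear
  edge (15,4)–(18,3): clear
  edge (18,3)–(18,7): clear
  edge (18,7)–(16,11): clear
  edge (16,11)–(13,8): clear
  midpoint (18,2) outside
  → clear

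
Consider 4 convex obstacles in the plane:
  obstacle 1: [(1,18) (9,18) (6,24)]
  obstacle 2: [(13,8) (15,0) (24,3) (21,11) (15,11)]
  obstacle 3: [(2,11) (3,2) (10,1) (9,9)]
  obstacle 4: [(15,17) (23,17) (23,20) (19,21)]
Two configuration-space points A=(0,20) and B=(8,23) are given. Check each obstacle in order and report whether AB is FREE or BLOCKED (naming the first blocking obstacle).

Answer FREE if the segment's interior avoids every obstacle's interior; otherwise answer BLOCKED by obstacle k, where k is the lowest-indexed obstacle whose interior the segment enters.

BLOCKED by obstacle 1

Obstacle 1 [(1,18) (9,18) (6,24)]:
  edge (1,18)–(9,18): clear
  edge (9,18)–(6,24): crosses AB
  edge (6,24)–(1,18): crosses AB
  → BLOCKED
Obstacle 2 [(13,8) (15,0) (24,3) (21,11) (15,11)]:
  edge (13,8)–(15,0): clear
  edge (15,0)–(24,3): clear
  edge (24,3)–(21,11): clear
  edge (21,11)–(15,11): clear
  edge (15,11)–(13,8): clear
  midpoint (4,43/2) outside
  → clear
Obstacle 3 [(2,11) (3,2) (10,1) (9,9)]:
  edge (2,11)–(3,2): clear
  edge (3,2)–(10,1): clear
  edge (10,1)–(9,9): clear
  edge (9,9)–(2,11): clear
  midpoint (4,43/2) outside
  → clear
Obstacle 4 [(15,17) (23,17) (23,20) (19,21)]:
  edge (15,17)–(23,17): clear
  edge (23,17)–(23,20): clear
  edge (23,20)–(19,21): clear
  edge (19,21)–(15,17): clear
  midpoint (4,43/2) outside
  → clear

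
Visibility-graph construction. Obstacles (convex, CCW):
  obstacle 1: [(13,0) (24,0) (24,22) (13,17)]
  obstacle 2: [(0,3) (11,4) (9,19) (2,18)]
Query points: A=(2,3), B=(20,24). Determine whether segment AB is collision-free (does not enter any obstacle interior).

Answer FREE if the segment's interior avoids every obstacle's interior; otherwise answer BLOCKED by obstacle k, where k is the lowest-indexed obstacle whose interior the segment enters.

Obstacle 1 [(13,0) (24,0) (24,22) (13,17)]:
  edge (13,0)–(24,0): clear
  edge (24,0)–(24,22): clear
  edge (24,22)–(13,17): crosses AB
  edge (13,17)–(13,0): crosses AB
  → BLOCKED
Obstacle 2 [(0,3) (11,4) (9,19) (2,18)]:
  edge (0,3)–(11,4): crosses AB
  edge (11,4)–(9,19): crosses AB
  edge (9,19)–(2,18): clear
  edge (2,18)–(0,3): clear
  → BLOCKED

BLOCKED by obstacle 1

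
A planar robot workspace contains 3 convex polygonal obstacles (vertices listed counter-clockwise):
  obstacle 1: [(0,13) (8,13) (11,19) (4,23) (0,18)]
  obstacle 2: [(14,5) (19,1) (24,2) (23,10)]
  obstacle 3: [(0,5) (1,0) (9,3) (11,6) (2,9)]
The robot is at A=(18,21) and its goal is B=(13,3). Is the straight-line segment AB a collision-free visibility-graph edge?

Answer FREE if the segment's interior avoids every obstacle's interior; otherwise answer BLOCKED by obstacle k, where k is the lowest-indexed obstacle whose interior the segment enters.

Obstacle 1 [(0,13) (8,13) (11,19) (4,23) (0,18)]:
  edge (0,13)–(8,13): clear
  edge (8,13)–(11,19): clear
  edge (11,19)–(4,23): clear
  edge (4,23)–(0,18): clear
  edge (0,18)–(0,13): clear
  midpoint (31/2,12) outside
  → clear
Obstacle 2 [(14,5) (19,1) (24,2) (23,10)]:
  edge (14,5)–(19,1): clear
  edge (19,1)–(24,2): clear
  edge (24,2)–(23,10): clear
  edge (23,10)–(14,5): clear
  midpoint (31/2,12) outside
  → clear
Obstacle 3 [(0,5) (1,0) (9,3) (11,6) (2,9)]:
  edge (0,5)–(1,0): clear
  edge (1,0)–(9,3): clear
  edge (9,3)–(11,6): clear
  edge (11,6)–(2,9): clear
  edge (2,9)–(0,5): clear
  midpoint (31/2,12) outside
  → clear

FREE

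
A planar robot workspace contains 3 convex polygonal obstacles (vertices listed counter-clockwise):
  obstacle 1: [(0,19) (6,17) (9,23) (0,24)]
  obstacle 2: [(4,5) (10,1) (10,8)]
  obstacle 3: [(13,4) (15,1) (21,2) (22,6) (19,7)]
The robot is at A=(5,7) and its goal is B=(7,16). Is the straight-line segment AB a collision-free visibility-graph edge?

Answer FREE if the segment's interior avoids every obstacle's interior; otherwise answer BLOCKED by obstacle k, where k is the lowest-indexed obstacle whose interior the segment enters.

FREE

Obstacle 1 [(0,19) (6,17) (9,23) (0,24)]:
  edge (0,19)–(6,17): clear
  edge (6,17)–(9,23): clear
  edge (9,23)–(0,24): clear
  edge (0,24)–(0,19): clear
  midpoint (6,23/2) outside
  → clear
Obstacle 2 [(4,5) (10,1) (10,8)]:
  edge (4,5)–(10,1): clear
  edge (10,1)–(10,8): clear
  edge (10,8)–(4,5): clear
  midpoint (6,23/2) outside
  → clear
Obstacle 3 [(13,4) (15,1) (21,2) (22,6) (19,7)]:
  edge (13,4)–(15,1): clear
  edge (15,1)–(21,2): clear
  edge (21,2)–(22,6): clear
  edge (22,6)–(19,7): clear
  edge (19,7)–(13,4): clear
  midpoint (6,23/2) outside
  → clear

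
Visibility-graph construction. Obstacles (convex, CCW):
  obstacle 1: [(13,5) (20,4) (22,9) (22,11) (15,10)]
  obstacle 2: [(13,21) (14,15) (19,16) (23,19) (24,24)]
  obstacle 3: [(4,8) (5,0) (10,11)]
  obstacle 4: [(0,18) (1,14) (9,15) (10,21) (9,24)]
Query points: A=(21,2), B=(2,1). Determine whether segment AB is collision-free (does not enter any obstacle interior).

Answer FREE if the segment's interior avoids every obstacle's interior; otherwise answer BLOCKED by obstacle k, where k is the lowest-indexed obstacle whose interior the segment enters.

BLOCKED by obstacle 3

Obstacle 1 [(13,5) (20,4) (22,9) (22,11) (15,10)]:
  edge (13,5)–(20,4): clear
  edge (20,4)–(22,9): clear
  edge (22,9)–(22,11): clear
  edge (22,11)–(15,10): clear
  edge (15,10)–(13,5): clear
  midpoint (23/2,3/2) outside
  → clear
Obstacle 2 [(13,21) (14,15) (19,16) (23,19) (24,24)]:
  edge (13,21)–(14,15): clear
  edge (14,15)–(19,16): clear
  edge (19,16)–(23,19): clear
  edge (23,19)–(24,24): clear
  edge (24,24)–(13,21): clear
  midpoint (23/2,3/2) outside
  → clear
Obstacle 3 [(4,8) (5,0) (10,11)]:
  edge (4,8)–(5,0): crosses AB
  edge (5,0)–(10,11): crosses AB
  edge (10,11)–(4,8): clear
  → BLOCKED
Obstacle 4 [(0,18) (1,14) (9,15) (10,21) (9,24)]:
  edge (0,18)–(1,14): clear
  edge (1,14)–(9,15): clear
  edge (9,15)–(10,21): clear
  edge (10,21)–(9,24): clear
  edge (9,24)–(0,18): clear
  midpoint (23/2,3/2) outside
  → clear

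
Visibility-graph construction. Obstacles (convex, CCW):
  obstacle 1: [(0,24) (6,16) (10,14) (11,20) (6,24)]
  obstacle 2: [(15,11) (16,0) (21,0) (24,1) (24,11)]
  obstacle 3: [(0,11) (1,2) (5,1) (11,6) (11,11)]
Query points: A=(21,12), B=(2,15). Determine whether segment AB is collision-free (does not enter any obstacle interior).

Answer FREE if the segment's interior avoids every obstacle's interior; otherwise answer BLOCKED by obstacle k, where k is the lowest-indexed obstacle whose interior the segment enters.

FREE

Obstacle 1 [(0,24) (6,16) (10,14) (11,20) (6,24)]:
  edge (0,24)–(6,16): clear
  edge (6,16)–(10,14): clear
  edge (10,14)–(11,20): clear
  edge (11,20)–(6,24): clear
  edge (6,24)–(0,24): clear
  midpoint (23/2,27/2) outside
  → clear
Obstacle 2 [(15,11) (16,0) (21,0) (24,1) (24,11)]:
  edge (15,11)–(16,0): clear
  edge (16,0)–(21,0): clear
  edge (21,0)–(24,1): clear
  edge (24,1)–(24,11): clear
  edge (24,11)–(15,11): clear
  midpoint (23/2,27/2) outside
  → clear
Obstacle 3 [(0,11) (1,2) (5,1) (11,6) (11,11)]:
  edge (0,11)–(1,2): clear
  edge (1,2)–(5,1): clear
  edge (5,1)–(11,6): clear
  edge (11,6)–(11,11): clear
  edge (11,11)–(0,11): clear
  midpoint (23/2,27/2) outside
  → clear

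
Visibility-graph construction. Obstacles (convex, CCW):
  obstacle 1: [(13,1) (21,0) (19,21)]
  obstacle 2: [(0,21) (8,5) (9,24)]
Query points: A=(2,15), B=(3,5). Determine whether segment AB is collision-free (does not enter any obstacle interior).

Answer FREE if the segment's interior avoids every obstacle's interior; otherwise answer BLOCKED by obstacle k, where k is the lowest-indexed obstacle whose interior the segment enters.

Obstacle 1 [(13,1) (21,0) (19,21)]:
  edge (13,1)–(21,0): clear
  edge (21,0)–(19,21): clear
  edge (19,21)–(13,1): clear
  midpoint (5/2,10) outside
  → clear
Obstacle 2 [(0,21) (8,5) (9,24)]:
  edge (0,21)–(8,5): clear
  edge (8,5)–(9,24): clear
  edge (9,24)–(0,21): clear
  midpoint (5/2,10) outside
  → clear

FREE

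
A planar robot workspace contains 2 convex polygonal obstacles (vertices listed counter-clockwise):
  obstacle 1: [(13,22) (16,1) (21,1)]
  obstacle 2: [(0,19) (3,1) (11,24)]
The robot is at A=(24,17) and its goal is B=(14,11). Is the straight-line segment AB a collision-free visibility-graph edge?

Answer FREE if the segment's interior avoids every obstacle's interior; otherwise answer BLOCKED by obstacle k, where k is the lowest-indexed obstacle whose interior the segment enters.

BLOCKED by obstacle 1

Obstacle 1 [(13,22) (16,1) (21,1)]:
  edge (13,22)–(16,1): crosses AB
  edge (16,1)–(21,1): clear
  edge (21,1)–(13,22): crosses AB
  → BLOCKED
Obstacle 2 [(0,19) (3,1) (11,24)]:
  edge (0,19)–(3,1): clear
  edge (3,1)–(11,24): clear
  edge (11,24)–(0,19): clear
  midpoint (19,14) outside
  → clear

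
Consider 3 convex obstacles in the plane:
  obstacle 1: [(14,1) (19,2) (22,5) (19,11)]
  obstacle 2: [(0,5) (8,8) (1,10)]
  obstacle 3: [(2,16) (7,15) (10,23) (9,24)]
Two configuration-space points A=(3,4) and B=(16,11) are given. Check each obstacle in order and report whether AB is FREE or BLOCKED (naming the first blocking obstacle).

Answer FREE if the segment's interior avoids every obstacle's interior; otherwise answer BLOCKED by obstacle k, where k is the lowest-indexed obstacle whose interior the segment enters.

Obstacle 1 [(14,1) (19,2) (22,5) (19,11)]:
  edge (14,1)–(19,2): clear
  edge (19,2)–(22,5): clear
  edge (22,5)–(19,11): clear
  edge (19,11)–(14,1): clear
  midpoint (19/2,15/2) outside
  → clear
Obstacle 2 [(0,5) (8,8) (1,10)]:
  edge (0,5)–(8,8): clear
  edge (8,8)–(1,10): clear
  edge (1,10)–(0,5): clear
  midpoint (19/2,15/2) outside
  → clear
Obstacle 3 [(2,16) (7,15) (10,23) (9,24)]:
  edge (2,16)–(7,15): clear
  edge (7,15)–(10,23): clear
  edge (10,23)–(9,24): clear
  edge (9,24)–(2,16): clear
  midpoint (19/2,15/2) outside
  → clear

FREE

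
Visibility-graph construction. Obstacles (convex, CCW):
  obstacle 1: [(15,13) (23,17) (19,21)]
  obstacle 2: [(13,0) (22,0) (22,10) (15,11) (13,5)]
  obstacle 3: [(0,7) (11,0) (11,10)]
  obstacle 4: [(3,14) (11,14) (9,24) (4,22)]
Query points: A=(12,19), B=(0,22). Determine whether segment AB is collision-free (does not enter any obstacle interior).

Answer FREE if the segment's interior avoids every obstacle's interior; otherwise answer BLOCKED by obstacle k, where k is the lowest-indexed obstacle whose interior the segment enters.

BLOCKED by obstacle 4

Obstacle 1 [(15,13) (23,17) (19,21)]:
  edge (15,13)–(23,17): clear
  edge (23,17)–(19,21): clear
  edge (19,21)–(15,13): clear
  midpoint (6,41/2) outside
  → clear
Obstacle 2 [(13,0) (22,0) (22,10) (15,11) (13,5)]:
  edge (13,0)–(22,0): clear
  edge (22,0)–(22,10): clear
  edge (22,10)–(15,11): clear
  edge (15,11)–(13,5): clear
  edge (13,5)–(13,0): clear
  midpoint (6,41/2) outside
  → clear
Obstacle 3 [(0,7) (11,0) (11,10)]:
  edge (0,7)–(11,0): clear
  edge (11,0)–(11,10): clear
  edge (11,10)–(0,7): clear
  midpoint (6,41/2) outside
  → clear
Obstacle 4 [(3,14) (11,14) (9,24) (4,22)]:
  edge (3,14)–(11,14): clear
  edge (11,14)–(9,24): crosses AB
  edge (9,24)–(4,22): clear
  edge (4,22)–(3,14): crosses AB
  → BLOCKED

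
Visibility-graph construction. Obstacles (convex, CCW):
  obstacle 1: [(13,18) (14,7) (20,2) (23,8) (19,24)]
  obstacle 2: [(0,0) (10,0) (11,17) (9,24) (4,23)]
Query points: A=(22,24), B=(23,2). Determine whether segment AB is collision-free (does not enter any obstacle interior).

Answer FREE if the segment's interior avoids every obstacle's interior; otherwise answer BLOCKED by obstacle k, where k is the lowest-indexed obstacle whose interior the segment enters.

Obstacle 1 [(13,18) (14,7) (20,2) (23,8) (19,24)]:
  edge (13,18)–(14,7): clear
  edge (14,7)–(20,2): clear
  edge (20,2)–(23,8): crosses AB
  edge (23,8)–(19,24): crosses AB
  edge (19,24)–(13,18): clear
  → BLOCKED
Obstacle 2 [(0,0) (10,0) (11,17) (9,24) (4,23)]:
  edge (0,0)–(10,0): clear
  edge (10,0)–(11,17): clear
  edge (11,17)–(9,24): clear
  edge (9,24)–(4,23): clear
  edge (4,23)–(0,0): clear
  midpoint (45/2,13) outside
  → clear

BLOCKED by obstacle 1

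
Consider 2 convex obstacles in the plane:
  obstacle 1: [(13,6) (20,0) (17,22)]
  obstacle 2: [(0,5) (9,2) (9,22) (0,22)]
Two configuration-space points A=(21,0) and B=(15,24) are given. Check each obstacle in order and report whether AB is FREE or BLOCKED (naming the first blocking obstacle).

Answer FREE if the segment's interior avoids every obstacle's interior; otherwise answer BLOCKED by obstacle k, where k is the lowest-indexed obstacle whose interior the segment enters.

Obstacle 1 [(13,6) (20,0) (17,22)]:
  edge (13,6)–(20,0): clear
  edge (20,0)–(17,22): crosses AB
  edge (17,22)–(13,6): crosses AB
  → BLOCKED
Obstacle 2 [(0,5) (9,2) (9,22) (0,22)]:
  edge (0,5)–(9,2): clear
  edge (9,2)–(9,22): clear
  edge (9,22)–(0,22): clear
  edge (0,22)–(0,5): clear
  midpoint (18,12) outside
  → clear

BLOCKED by obstacle 1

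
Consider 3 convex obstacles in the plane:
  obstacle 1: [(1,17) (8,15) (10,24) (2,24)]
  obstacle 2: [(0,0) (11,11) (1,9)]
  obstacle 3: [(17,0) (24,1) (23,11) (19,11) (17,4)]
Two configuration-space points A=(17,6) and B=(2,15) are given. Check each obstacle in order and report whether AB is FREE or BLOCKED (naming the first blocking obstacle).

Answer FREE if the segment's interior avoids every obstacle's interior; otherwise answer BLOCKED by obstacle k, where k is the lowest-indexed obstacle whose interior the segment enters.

Obstacle 1 [(1,17) (8,15) (10,24) (2,24)]:
  edge (1,17)–(8,15): clear
  edge (8,15)–(10,24): clear
  edge (10,24)–(2,24): clear
  edge (2,24)–(1,17): clear
  midpoint (19/2,21/2) outside
  → clear
Obstacle 2 [(0,0) (11,11) (1,9)]:
  edge (0,0)–(11,11): crosses AB
  edge (11,11)–(1,9): crosses AB
  edge (1,9)–(0,0): clear
  → BLOCKED
Obstacle 3 [(17,0) (24,1) (23,11) (19,11) (17,4)]:
  edge (17,0)–(24,1): clear
  edge (24,1)–(23,11): clear
  edge (23,11)–(19,11): clear
  edge (19,11)–(17,4): clear
  edge (17,4)–(17,0): clear
  midpoint (19/2,21/2) outside
  → clear

BLOCKED by obstacle 2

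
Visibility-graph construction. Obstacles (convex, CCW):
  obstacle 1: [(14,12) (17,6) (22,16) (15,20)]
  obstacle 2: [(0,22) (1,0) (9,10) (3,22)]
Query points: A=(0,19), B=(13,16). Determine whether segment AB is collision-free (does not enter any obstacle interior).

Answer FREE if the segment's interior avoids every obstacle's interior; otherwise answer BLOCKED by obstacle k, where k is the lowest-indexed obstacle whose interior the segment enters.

BLOCKED by obstacle 2

Obstacle 1 [(14,12) (17,6) (22,16) (15,20)]:
  edge (14,12)–(17,6): clear
  edge (17,6)–(22,16): clear
  edge (22,16)–(15,20): clear
  edge (15,20)–(14,12): clear
  midpoint (13/2,35/2) outside
  → clear
Obstacle 2 [(0,22) (1,0) (9,10) (3,22)]:
  edge (0,22)–(1,0): crosses AB
  edge (1,0)–(9,10): clear
  edge (9,10)–(3,22): crosses AB
  edge (3,22)–(0,22): clear
  → BLOCKED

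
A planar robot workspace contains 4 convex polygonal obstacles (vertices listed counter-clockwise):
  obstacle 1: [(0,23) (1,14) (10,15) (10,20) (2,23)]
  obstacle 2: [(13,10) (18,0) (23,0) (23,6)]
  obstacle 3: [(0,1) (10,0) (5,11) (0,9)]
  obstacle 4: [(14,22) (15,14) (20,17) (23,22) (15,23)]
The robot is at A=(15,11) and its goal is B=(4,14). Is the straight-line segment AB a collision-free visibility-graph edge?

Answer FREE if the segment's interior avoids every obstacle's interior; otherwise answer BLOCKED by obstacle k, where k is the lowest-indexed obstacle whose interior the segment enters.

Obstacle 1 [(0,23) (1,14) (10,15) (10,20) (2,23)]:
  edge (0,23)–(1,14): clear
  edge (1,14)–(10,15): clear
  edge (10,15)–(10,20): clear
  edge (10,20)–(2,23): clear
  edge (2,23)–(0,23): clear
  midpoint (19/2,25/2) outside
  → clear
Obstacle 2 [(13,10) (18,0) (23,0) (23,6)]:
  edge (13,10)–(18,0): clear
  edge (18,0)–(23,0): clear
  edge (23,0)–(23,6): clear
  edge (23,6)–(13,10): clear
  midpoint (19/2,25/2) outside
  → clear
Obstacle 3 [(0,1) (10,0) (5,11) (0,9)]:
  edge (0,1)–(10,0): clear
  edge (10,0)–(5,11): clear
  edge (5,11)–(0,9): clear
  edge (0,9)–(0,1): clear
  midpoint (19/2,25/2) outside
  → clear
Obstacle 4 [(14,22) (15,14) (20,17) (23,22) (15,23)]:
  edge (14,22)–(15,14): clear
  edge (15,14)–(20,17): clear
  edge (20,17)–(23,22): clear
  edge (23,22)–(15,23): clear
  edge (15,23)–(14,22): clear
  midpoint (19/2,25/2) outside
  → clear

FREE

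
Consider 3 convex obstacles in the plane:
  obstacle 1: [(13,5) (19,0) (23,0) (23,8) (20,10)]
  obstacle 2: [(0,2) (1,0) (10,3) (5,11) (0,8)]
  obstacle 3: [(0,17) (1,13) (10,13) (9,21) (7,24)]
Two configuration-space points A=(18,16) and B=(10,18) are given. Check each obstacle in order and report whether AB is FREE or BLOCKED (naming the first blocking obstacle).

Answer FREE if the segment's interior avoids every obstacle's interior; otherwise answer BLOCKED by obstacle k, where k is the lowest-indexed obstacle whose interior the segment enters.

Obstacle 1 [(13,5) (19,0) (23,0) (23,8) (20,10)]:
  edge (13,5)–(19,0): clear
  edge (19,0)–(23,0): clear
  edge (23,0)–(23,8): clear
  edge (23,8)–(20,10): clear
  edge (20,10)–(13,5): clear
  midpoint (14,17) outside
  → clear
Obstacle 2 [(0,2) (1,0) (10,3) (5,11) (0,8)]:
  edge (0,2)–(1,0): clear
  edge (1,0)–(10,3): clear
  edge (10,3)–(5,11): clear
  edge (5,11)–(0,8): clear
  edge (0,8)–(0,2): clear
  midpoint (14,17) outside
  → clear
Obstacle 3 [(0,17) (1,13) (10,13) (9,21) (7,24)]:
  edge (0,17)–(1,13): clear
  edge (1,13)–(10,13): clear
  edge (10,13)–(9,21): clear
  edge (9,21)–(7,24): clear
  edge (7,24)–(0,17): clear
  midpoint (14,17) outside
  → clear

FREE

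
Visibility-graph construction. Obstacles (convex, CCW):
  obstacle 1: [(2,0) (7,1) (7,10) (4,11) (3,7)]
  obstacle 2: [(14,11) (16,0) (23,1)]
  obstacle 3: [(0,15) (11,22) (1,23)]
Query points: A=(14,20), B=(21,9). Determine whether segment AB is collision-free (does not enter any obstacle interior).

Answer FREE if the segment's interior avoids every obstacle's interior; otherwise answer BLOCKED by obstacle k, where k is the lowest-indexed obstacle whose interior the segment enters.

Obstacle 1 [(2,0) (7,1) (7,10) (4,11) (3,7)]:
  edge (2,0)–(7,1): clear
  edge (7,1)–(7,10): clear
  edge (7,10)–(4,11): clear
  edge (4,11)–(3,7): clear
  edge (3,7)–(2,0): clear
  midpoint (35/2,29/2) outside
  → clear
Obstacle 2 [(14,11) (16,0) (23,1)]:
  edge (14,11)–(16,0): clear
  edge (16,0)–(23,1): clear
  edge (23,1)–(14,11): clear
  midpoint (35/2,29/2) outside
  → clear
Obstacle 3 [(0,15) (11,22) (1,23)]:
  edge (0,15)–(11,22): clear
  edge (11,22)–(1,23): clear
  edge (1,23)–(0,15): clear
  midpoint (35/2,29/2) outside
  → clear

FREE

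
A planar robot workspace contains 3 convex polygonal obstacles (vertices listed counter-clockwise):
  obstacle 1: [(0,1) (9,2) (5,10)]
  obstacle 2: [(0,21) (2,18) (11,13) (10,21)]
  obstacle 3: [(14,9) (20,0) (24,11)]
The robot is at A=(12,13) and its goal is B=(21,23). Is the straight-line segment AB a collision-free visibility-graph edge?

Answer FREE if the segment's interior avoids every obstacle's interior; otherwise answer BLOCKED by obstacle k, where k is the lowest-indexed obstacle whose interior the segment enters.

FREE

Obstacle 1 [(0,1) (9,2) (5,10)]:
  edge (0,1)–(9,2): clear
  edge (9,2)–(5,10): clear
  edge (5,10)–(0,1): clear
  midpoint (33/2,18) outside
  → clear
Obstacle 2 [(0,21) (2,18) (11,13) (10,21)]:
  edge (0,21)–(2,18): clear
  edge (2,18)–(11,13): clear
  edge (11,13)–(10,21): clear
  edge (10,21)–(0,21): clear
  midpoint (33/2,18) outside
  → clear
Obstacle 3 [(14,9) (20,0) (24,11)]:
  edge (14,9)–(20,0): clear
  edge (20,0)–(24,11): clear
  edge (24,11)–(14,9): clear
  midpoint (33/2,18) outside
  → clear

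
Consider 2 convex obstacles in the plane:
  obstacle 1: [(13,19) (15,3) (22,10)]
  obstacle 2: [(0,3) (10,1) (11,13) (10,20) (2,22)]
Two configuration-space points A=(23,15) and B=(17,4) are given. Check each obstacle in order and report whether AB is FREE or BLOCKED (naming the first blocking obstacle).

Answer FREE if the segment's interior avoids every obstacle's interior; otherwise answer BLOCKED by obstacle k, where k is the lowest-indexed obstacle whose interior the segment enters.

BLOCKED by obstacle 1

Obstacle 1 [(13,19) (15,3) (22,10)]:
  edge (13,19)–(15,3): clear
  edge (15,3)–(22,10): crosses AB
  edge (22,10)–(13,19): crosses AB
  → BLOCKED
Obstacle 2 [(0,3) (10,1) (11,13) (10,20) (2,22)]:
  edge (0,3)–(10,1): clear
  edge (10,1)–(11,13): clear
  edge (11,13)–(10,20): clear
  edge (10,20)–(2,22): clear
  edge (2,22)–(0,3): clear
  midpoint (20,19/2) outside
  → clear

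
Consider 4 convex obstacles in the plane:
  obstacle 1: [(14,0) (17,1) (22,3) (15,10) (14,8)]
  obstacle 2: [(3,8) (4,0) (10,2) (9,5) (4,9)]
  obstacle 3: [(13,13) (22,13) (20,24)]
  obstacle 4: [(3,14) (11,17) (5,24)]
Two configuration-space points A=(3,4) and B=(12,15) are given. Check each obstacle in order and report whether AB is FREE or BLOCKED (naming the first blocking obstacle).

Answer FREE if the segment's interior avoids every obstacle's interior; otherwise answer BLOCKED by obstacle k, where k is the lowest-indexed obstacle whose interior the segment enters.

Obstacle 1 [(14,0) (17,1) (22,3) (15,10) (14,8)]:
  edge (14,0)–(17,1): clear
  edge (17,1)–(22,3): clear
  edge (22,3)–(15,10): clear
  edge (15,10)–(14,8): clear
  edge (14,8)–(14,0): clear
  midpoint (15/2,19/2) outside
  → clear
Obstacle 2 [(3,8) (4,0) (10,2) (9,5) (4,9)]:
  edge (3,8)–(4,0): crosses AB
  edge (4,0)–(10,2): clear
  edge (10,2)–(9,5): clear
  edge (9,5)–(4,9): crosses AB
  edge (4,9)–(3,8): clear
  → BLOCKED
Obstacle 3 [(13,13) (22,13) (20,24)]:
  edge (13,13)–(22,13): clear
  edge (22,13)–(20,24): clear
  edge (20,24)–(13,13): clear
  midpoint (15/2,19/2) outside
  → clear
Obstacle 4 [(3,14) (11,17) (5,24)]:
  edge (3,14)–(11,17): clear
  edge (11,17)–(5,24): clear
  edge (5,24)–(3,14): clear
  midpoint (15/2,19/2) outside
  → clear

BLOCKED by obstacle 2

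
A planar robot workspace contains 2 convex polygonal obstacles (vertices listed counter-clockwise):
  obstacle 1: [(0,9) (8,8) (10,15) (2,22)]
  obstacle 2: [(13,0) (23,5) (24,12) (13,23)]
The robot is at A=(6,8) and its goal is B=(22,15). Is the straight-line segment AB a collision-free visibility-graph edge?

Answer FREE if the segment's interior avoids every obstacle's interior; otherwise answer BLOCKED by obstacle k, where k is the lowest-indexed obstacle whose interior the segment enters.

Obstacle 1 [(0,9) (8,8) (10,15) (2,22)]:
  edge (0,9)–(8,8): crosses AB
  edge (8,8)–(10,15): crosses AB
  edge (10,15)–(2,22): clear
  edge (2,22)–(0,9): clear
  → BLOCKED
Obstacle 2 [(13,0) (23,5) (24,12) (13,23)]:
  edge (13,0)–(23,5): clear
  edge (23,5)–(24,12): clear
  edge (24,12)–(13,23): crosses AB
  edge (13,23)–(13,0): crosses AB
  → BLOCKED

BLOCKED by obstacle 1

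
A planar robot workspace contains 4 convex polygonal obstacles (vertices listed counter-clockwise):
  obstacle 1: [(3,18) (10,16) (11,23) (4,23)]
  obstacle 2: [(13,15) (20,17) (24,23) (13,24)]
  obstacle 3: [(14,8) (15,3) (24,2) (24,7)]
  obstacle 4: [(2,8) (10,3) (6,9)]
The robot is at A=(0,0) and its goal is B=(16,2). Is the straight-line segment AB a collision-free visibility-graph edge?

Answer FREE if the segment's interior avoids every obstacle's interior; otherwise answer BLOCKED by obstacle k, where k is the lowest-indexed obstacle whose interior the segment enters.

FREE

Obstacle 1 [(3,18) (10,16) (11,23) (4,23)]:
  edge (3,18)–(10,16): clear
  edge (10,16)–(11,23): clear
  edge (11,23)–(4,23): clear
  edge (4,23)–(3,18): clear
  midpoint (8,1) outside
  → clear
Obstacle 2 [(13,15) (20,17) (24,23) (13,24)]:
  edge (13,15)–(20,17): clear
  edge (20,17)–(24,23): clear
  edge (24,23)–(13,24): clear
  edge (13,24)–(13,15): clear
  midpoint (8,1) outside
  → clear
Obstacle 3 [(14,8) (15,3) (24,2) (24,7)]:
  edge (14,8)–(15,3): clear
  edge (15,3)–(24,2): clear
  edge (24,2)–(24,7): clear
  edge (24,7)–(14,8): clear
  midpoint (8,1) outside
  → clear
Obstacle 4 [(2,8) (10,3) (6,9)]:
  edge (2,8)–(10,3): clear
  edge (10,3)–(6,9): clear
  edge (6,9)–(2,8): clear
  midpoint (8,1) outside
  → clear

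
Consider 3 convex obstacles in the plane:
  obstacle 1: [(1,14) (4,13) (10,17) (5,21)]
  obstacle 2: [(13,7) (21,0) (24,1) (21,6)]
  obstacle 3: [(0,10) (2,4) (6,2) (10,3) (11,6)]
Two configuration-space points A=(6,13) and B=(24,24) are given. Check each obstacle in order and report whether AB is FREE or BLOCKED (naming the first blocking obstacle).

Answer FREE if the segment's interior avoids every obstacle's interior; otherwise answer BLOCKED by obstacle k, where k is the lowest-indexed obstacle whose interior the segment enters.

FREE

Obstacle 1 [(1,14) (4,13) (10,17) (5,21)]:
  edge (1,14)–(4,13): clear
  edge (4,13)–(10,17): clear
  edge (10,17)–(5,21): clear
  edge (5,21)–(1,14): clear
  midpoint (15,37/2) outside
  → clear
Obstacle 2 [(13,7) (21,0) (24,1) (21,6)]:
  edge (13,7)–(21,0): clear
  edge (21,0)–(24,1): clear
  edge (24,1)–(21,6): clear
  edge (21,6)–(13,7): clear
  midpoint (15,37/2) outside
  → clear
Obstacle 3 [(0,10) (2,4) (6,2) (10,3) (11,6)]:
  edge (0,10)–(2,4): clear
  edge (2,4)–(6,2): clear
  edge (6,2)–(10,3): clear
  edge (10,3)–(11,6): clear
  edge (11,6)–(0,10): clear
  midpoint (15,37/2) outside
  → clear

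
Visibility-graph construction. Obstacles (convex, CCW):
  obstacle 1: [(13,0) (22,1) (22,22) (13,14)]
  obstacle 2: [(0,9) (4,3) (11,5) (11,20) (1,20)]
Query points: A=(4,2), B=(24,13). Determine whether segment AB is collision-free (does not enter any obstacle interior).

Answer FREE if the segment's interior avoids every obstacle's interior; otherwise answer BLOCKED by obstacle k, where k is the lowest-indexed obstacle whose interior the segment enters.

BLOCKED by obstacle 1

Obstacle 1 [(13,0) (22,1) (22,22) (13,14)]:
  edge (13,0)–(22,1): clear
  edge (22,1)–(22,22): crosses AB
  edge (22,22)–(13,14): clear
  edge (13,14)–(13,0): crosses AB
  → BLOCKED
Obstacle 2 [(0,9) (4,3) (11,5) (11,20) (1,20)]:
  edge (0,9)–(4,3): clear
  edge (4,3)–(11,5): crosses AB
  edge (11,5)–(11,20): crosses AB
  edge (11,20)–(1,20): clear
  edge (1,20)–(0,9): clear
  → BLOCKED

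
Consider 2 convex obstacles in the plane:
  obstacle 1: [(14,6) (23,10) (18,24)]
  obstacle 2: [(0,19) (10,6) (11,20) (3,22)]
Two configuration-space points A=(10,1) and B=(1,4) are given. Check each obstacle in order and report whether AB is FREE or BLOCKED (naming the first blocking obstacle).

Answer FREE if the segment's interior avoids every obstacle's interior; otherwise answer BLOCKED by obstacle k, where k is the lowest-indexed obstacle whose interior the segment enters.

FREE

Obstacle 1 [(14,6) (23,10) (18,24)]:
  edge (14,6)–(23,10): clear
  edge (23,10)–(18,24): clear
  edge (18,24)–(14,6): clear
  midpoint (11/2,5/2) outside
  → clear
Obstacle 2 [(0,19) (10,6) (11,20) (3,22)]:
  edge (0,19)–(10,6): clear
  edge (10,6)–(11,20): clear
  edge (11,20)–(3,22): clear
  edge (3,22)–(0,19): clear
  midpoint (11/2,5/2) outside
  → clear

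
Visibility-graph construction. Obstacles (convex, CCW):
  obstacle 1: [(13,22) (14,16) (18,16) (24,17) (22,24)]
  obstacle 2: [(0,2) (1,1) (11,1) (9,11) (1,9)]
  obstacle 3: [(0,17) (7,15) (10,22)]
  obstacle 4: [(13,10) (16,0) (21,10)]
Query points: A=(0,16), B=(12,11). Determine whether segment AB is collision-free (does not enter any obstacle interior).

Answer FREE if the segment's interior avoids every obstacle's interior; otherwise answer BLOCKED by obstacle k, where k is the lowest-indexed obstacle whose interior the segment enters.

Obstacle 1 [(13,22) (14,16) (18,16) (24,17) (22,24)]:
  edge (13,22)–(14,16): clear
  edge (14,16)–(18,16): clear
  edge (18,16)–(24,17): clear
  edge (24,17)–(22,24): clear
  edge (22,24)–(13,22): clear
  midpoint (6,27/2) outside
  → clear
Obstacle 2 [(0,2) (1,1) (11,1) (9,11) (1,9)]:
  edge (0,2)–(1,1): clear
  edge (1,1)–(11,1): clear
  edge (11,1)–(9,11): clear
  edge (9,11)–(1,9): clear
  edge (1,9)–(0,2): clear
  midpoint (6,27/2) outside
  → clear
Obstacle 3 [(0,17) (7,15) (10,22)]:
  edge (0,17)–(7,15): clear
  edge (7,15)–(10,22): clear
  edge (10,22)–(0,17): clear
  midpoint (6,27/2) outside
  → clear
Obstacle 4 [(13,10) (16,0) (21,10)]:
  edge (13,10)–(16,0): clear
  edge (16,0)–(21,10): clear
  edge (21,10)–(13,10): clear
  midpoint (6,27/2) outside
  → clear

FREE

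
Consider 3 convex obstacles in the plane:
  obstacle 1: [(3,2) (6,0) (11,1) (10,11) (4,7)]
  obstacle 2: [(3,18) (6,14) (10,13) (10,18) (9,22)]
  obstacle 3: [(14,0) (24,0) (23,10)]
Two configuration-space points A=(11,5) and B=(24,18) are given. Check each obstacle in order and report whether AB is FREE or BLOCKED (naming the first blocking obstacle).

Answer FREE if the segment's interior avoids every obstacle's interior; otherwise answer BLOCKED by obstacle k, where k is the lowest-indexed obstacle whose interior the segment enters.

Obstacle 1 [(3,2) (6,0) (11,1) (10,11) (4,7)]:
  edge (3,2)–(6,0): clear
  edge (6,0)–(11,1): clear
  edge (11,1)–(10,11): clear
  edge (10,11)–(4,7): clear
  edge (4,7)–(3,2): clear
  midpoint (35/2,23/2) outside
  → clear
Obstacle 2 [(3,18) (6,14) (10,13) (10,18) (9,22)]:
  edge (3,18)–(6,14): clear
  edge (6,14)–(10,13): clear
  edge (10,13)–(10,18): clear
  edge (10,18)–(9,22): clear
  edge (9,22)–(3,18): clear
  midpoint (35/2,23/2) outside
  → clear
Obstacle 3 [(14,0) (24,0) (23,10)]:
  edge (14,0)–(24,0): clear
  edge (24,0)–(23,10): clear
  edge (23,10)–(14,0): clear
  midpoint (35/2,23/2) outside
  → clear

FREE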